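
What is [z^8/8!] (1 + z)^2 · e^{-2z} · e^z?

41

The EGF product rule gives c_8 = Σ_{k_1+k_2+k_3=8} C(8; k_1,k_2,k_3) · ∏ g_i(k_i), where (1+z)^2 gives the falling factorial (2)_k; e^{-2z} gives (-2)^k; e^z gives (1)^k.
g_1(k) for k = 0…8: 1, 2, 2, 0, 0, 0, 0, 0, 0.
g_2(k) for k = 0…8: 1, -2, 4, -8, 16, -32, 64, -128, 256.
g_3(k) for k = 0…8: 1, 1, 1, 1, 1, 1, 1, 1, 1.
First combine the last two factors: h(k) = Σ_j C(k,j)·g_2(j)·g_3(k−j) for k = 0…8: 1, -1, 1, -1, 1, -1, 1, -1, 1.
c_8 = Σ_k C(8,k)·g_1(k)·h(8−k) = 1·1·1 + 8·2·(-1) + 28·2·1 = 1 − 16 + 56 = 41.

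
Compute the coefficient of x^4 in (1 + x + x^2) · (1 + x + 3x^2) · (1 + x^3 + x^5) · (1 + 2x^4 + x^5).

(1 + x + x^2) has coefficients 1,1,1 for degrees 0…2.
(1 + x + 3x^2) has coefficients 1,1,3,0,0 for degrees 0…4.
Multiplying by (1 + x^3 + x^5) gives running coefficients 1,1,3,1,1 for degrees 0…4.
Finally multiplying by (1 + 2x^4 + x^5), the product of all factors after the first has coefficients 1,1,3,1,3 for degrees 0…4.
[x^4] = 1·3 + 1·1 + 1·3 = 7.

7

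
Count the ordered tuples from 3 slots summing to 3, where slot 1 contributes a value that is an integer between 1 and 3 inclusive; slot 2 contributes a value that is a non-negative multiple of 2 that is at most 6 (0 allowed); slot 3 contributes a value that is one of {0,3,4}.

2

The generating function for the choices is (q + q^2 + q^3)·(1 + q^2 + q^4 + q^6)·(1 + q^3 + q^4); the count is [q^3].
(q + q^2 + q^3) has coefficients 0,1,1,1 for degrees 0…3.
(1 + q^2 + q^4 + q^6) has coefficients 1,0,1,0 for degrees 0…3.
Finally multiplying by (1 + q^3 + q^4), the product of all factors after the first has coefficients 1,0,1,1 for degrees 0…3.
[q^3] = 1·1 + 1·0 + 1·1 = 2.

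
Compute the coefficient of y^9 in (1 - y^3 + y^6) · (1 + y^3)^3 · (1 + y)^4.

5

(1 - y^3 + y^6) has coefficients 1,0,0,-1,0,0,1 for degrees 0…6.
(1 + y^3)^3 has coefficients 1,0,0,3,0,0,3,0,0,1 for degrees 0…9.
Finally multiplying by (1 + y)^4, the product of all factors after the first has coefficients 1,4,6,7,13,18,15,15,18,13 for degrees 0…9.
[y^9] = 1·13 − 1·15 + 1·7 = 5.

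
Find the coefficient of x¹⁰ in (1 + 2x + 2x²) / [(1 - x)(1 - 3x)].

167303

The denominator gives the recurrence a_n = 4a_(n−1) − 3a_(n−2) for n ≥ 3; the numerator fixes a_0 = 1, a_1 = 6, a_2 = 23.
Iterating: 1, 6, 23, 74, 227, 686, 2063, 6194, 18587, 55766, 167303, so a_10 = 167303.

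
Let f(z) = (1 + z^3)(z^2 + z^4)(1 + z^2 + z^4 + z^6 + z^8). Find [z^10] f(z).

2

(1 + z^3) has coefficients 1,0,0,1 for degrees 0…3.
(z^2 + z^4) has coefficients 0,0,1,0,1,0,0,0,0,0,0 for degrees 0…10.
Finally multiplying by (1 + z^2 + z^4 + z^6 + z^8), the product of all factors after the first has coefficients 0,0,1,0,2,0,2,0,2,0,2 for degrees 0…10.
[z^10] = 1·2 + 1·0 = 2.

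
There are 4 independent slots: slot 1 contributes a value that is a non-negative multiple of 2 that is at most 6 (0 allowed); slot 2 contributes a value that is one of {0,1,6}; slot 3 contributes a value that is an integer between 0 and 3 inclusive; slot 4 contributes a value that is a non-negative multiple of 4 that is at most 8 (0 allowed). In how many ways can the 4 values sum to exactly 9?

The generating function for the choices is (1 + q^2 + q^4 + q^6)·(1 + q + q^6)·(1 + q + q^2 + q^3)·(1 + q^4 + q^8); the count is [q^9].
(1 + q^2 + q^4 + q^6) has coefficients 1,0,1,0,1,0,1 for degrees 0…6.
(1 + q + q^6) has coefficients 1,1,0,0,0,0,1,0,0,0 for degrees 0…9.
Multiplying by (1 + q + q^2 + q^3) gives running coefficients 1,2,2,2,1,0,1,1,1,1 for degrees 0…9.
Finally multiplying by (1 + q^4 + q^8), the product of all factors after the first has coefficients 1,2,2,2,2,2,3,3,3,3 for degrees 0…9.
[q^9] = 1·3 + 1·3 + 1·2 + 1·2 = 10.

10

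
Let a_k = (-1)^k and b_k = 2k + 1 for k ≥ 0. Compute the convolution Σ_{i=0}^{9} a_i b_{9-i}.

This is [x^9] in the product of the two ordinary generating functions.
Σ = 1·19 − 1·17 + 1·15 − 1·13 + 1·11 − 1·9 + 1·7 − 1·5 + 1·3 − 1·1 = 10.

10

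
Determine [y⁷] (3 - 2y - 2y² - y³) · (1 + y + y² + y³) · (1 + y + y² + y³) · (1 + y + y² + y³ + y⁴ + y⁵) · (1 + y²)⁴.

32

(3 - 2y - 2y² - y³) has coefficients 3,-2,-2,-1 for degrees 0…3.
(1 + y + y² + y³) has coefficients 1,1,1,1,0,0,0,0 for degrees 0…7.
Multiplying by (1 + y + y² + y³) gives running coefficients 1,2,3,4,3,2,1,0 for degrees 0…7.
Multiplying by (1 + y + y² + y³ + y⁴ + y⁵) gives running coefficients 1,3,6,10,13,15,15,13 for degrees 0…7.
Finally multiplying by (1 + y²)⁴, the product of all factors after the first has coefficients 1,3,10,22,43,73,107,145 for degrees 0…7.
[y⁷] = 3·145 − 2·107 − 2·73 − 1·43 = 32.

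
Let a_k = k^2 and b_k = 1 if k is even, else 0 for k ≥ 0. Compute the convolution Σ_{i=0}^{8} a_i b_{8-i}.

This is [x^8] in the product of the two ordinary generating functions.
Σ = 0·1 + 1·0 + 4·1 + 9·0 + 16·1 + 25·0 + 36·1 + 49·0 + 64·1 = 120.

120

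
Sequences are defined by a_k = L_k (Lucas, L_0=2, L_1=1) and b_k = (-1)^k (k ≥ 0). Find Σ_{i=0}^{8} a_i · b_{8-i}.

Write out a_i and b_{8-i} for i = 0,…,8 and sum the products.
Σ = 2·1 + 1·(-1) + 3·1 + 4·(-1) + 7·1 + 11·(-1) + 18·1 + 29·(-1) + 47·1 = 32.

32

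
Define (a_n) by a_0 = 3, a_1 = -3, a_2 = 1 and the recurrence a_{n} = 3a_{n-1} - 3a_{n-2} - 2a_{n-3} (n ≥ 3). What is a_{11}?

-2357

The ordinary generating function has denominator 1 - 3q + 3q^2 + 2q^3.
Iterating the recurrence: a_0,…,a_{11} = 3, -3, 1, 6, 21, 43, 54, -9, -275, -906, -1875, -2357.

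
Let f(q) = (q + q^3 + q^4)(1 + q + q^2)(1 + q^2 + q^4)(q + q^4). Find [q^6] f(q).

(q + q^3 + q^4) has coefficients 0,1,0,1,1 for degrees 0…4.
(1 + q + q^2) has coefficients 1,1,1,0,0,0,0 for degrees 0…6.
Multiplying by (1 + q^2 + q^4) gives running coefficients 1,1,2,1,2,1,1 for degrees 0…6.
Finally multiplying by (q + q^4), the product of all factors after the first has coefficients 0,1,1,2,2,3,3 for degrees 0…6.
[q^6] = 1·3 + 1·2 + 1·1 = 6.

6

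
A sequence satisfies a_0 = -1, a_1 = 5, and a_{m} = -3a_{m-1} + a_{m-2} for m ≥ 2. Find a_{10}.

The ordinary generating function has denominator 1 + 3x - x^2.
Iterating the recurrence: a_0,…,a_{10} = -1, 5, -16, 53, -175, 578, -1909, 6305, -20824, 68777, -227155.

-227155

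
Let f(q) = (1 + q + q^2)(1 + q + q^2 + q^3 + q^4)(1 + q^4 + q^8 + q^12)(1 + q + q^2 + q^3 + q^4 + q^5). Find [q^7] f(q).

(1 + q + q^2) has coefficients 1,1,1 for degrees 0…2.
(1 + q + q^2 + q^3 + q^4) has coefficients 1,1,1,1,1,0,0,0 for degrees 0…7.
Multiplying by (1 + q^4 + q^8 + q^12) gives running coefficients 1,1,1,1,2,1,1,1 for degrees 0…7.
Finally multiplying by (1 + q + q^2 + q^3 + q^4 + q^5), the product of all factors after the first has coefficients 1,2,3,4,6,7,7,7 for degrees 0…7.
[q^7] = 1·7 + 1·7 + 1·7 = 21.

21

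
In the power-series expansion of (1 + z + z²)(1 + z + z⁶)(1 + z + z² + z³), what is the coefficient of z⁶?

(1 + z + z²) has coefficients 1,1,1 for degrees 0…2.
(1 + z + z⁶) has coefficients 1,1,0,0,0,0,1 for degrees 0…6.
Finally multiplying by (1 + z + z² + z³), the product of all factors after the first has coefficients 1,2,2,2,1,0,1 for degrees 0…6.
[z⁶] = 1·1 + 1·0 + 1·1 = 2.

2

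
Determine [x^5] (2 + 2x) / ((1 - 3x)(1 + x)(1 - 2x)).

Partial fractions give a closed form: a_n = (6)·3^n + (-4)·2^n.
At n = 5: a_5 = 1330.

1330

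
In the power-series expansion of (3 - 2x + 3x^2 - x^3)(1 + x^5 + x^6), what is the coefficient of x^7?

1

(3 - 2x + 3x^2 - x^3) has coefficients 3,-2,3,-1 for degrees 0…3.
(1 + x^5 + x^6) has coefficients 1,0,0,0,0,1,1,0 for degrees 0…7.
[x^7] = 3·0 − 2·1 + 3·1 − 1·0 = 1.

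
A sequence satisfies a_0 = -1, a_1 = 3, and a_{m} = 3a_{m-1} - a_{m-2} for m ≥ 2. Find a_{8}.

The ordinary generating function has denominator 1 - 3t + t^2.
Iterating the recurrence: a_0,…,a_{8} = -1, 3, 10, 27, 71, 186, 487, 1275, 3338.

3338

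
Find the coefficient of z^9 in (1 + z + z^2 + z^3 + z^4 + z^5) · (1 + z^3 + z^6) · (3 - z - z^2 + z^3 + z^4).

3

(1 + z + z^2 + z^3 + z^4 + z^5) has coefficients 1,1,1,1,1,1 for degrees 0…5.
(1 + z^3 + z^6) has coefficients 1,0,0,1,0,0,1,0,0,0 for degrees 0…9.
Finally multiplying by (3 - z - z^2 + z^3 + z^4), the product of all factors after the first has coefficients 3,-1,-1,4,0,-1,4,0,-1,1 for degrees 0…9.
[z^9] = 1·1 + 1·(-1) + 1·0 + 1·4 + 1·(-1) + 1·0 = 3.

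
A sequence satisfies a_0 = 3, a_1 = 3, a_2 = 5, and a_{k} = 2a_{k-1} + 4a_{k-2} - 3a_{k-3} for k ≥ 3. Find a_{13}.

The ordinary generating function has denominator 1 - 2t - 4t^2 + 3t^3.
Iterating the recurrence: a_0,…,a_{13} = 3, 3, 5, 13, 37, 111, 331, 995, 2981, 8949, 26837, 80527, 241555, 724707.

724707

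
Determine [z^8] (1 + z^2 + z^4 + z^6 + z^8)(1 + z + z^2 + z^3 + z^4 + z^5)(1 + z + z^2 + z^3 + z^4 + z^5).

17

(1 + z^2 + z^4 + z^6 + z^8) has coefficients 1,0,1,0,1,0,1,0,1 for degrees 0…8.
(1 + z + z^2 + z^3 + z^4 + z^5) has coefficients 1,1,1,1,1,1,0,0,0 for degrees 0…8.
Finally multiplying by (1 + z + z^2 + z^3 + z^4 + z^5), the product of all factors after the first has coefficients 1,2,3,4,5,6,5,4,3 for degrees 0…8.
[z^8] = 1·3 + 1·5 + 1·5 + 1·3 + 1·1 = 17.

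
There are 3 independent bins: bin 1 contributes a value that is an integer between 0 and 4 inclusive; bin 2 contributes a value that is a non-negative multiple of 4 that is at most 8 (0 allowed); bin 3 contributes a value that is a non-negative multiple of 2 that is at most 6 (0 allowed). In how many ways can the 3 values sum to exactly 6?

The generating function for the choices is (1 + x + x² + x³ + x⁴)·(1 + x⁴ + x⁸)·(1 + x² + x⁴ + x⁶); the count is [x⁶].
(1 + x + x² + x³ + x⁴) has coefficients 1,1,1,1,1 for degrees 0…4.
(1 + x⁴ + x⁸) has coefficients 1,0,0,0,1,0,0 for degrees 0…6.
Finally multiplying by (1 + x² + x⁴ + x⁶), the product of all factors after the first has coefficients 1,0,1,0,2,0,2 for degrees 0…6.
[x⁶] = 1·2 + 1·0 + 1·2 + 1·0 + 1·1 = 5.

5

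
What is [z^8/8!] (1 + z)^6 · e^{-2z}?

The EGF product rule gives c_8 = Σ_{k_1+k_2=8} C(8; k_1,k_2) · ∏ g_i(k_i), where (1+z)^6 gives the falling factorial (6)_k; e^{-2z} gives (-2)^k.
g_1(k) for k = 0…8: 1, 6, 30, 120, 360, 720, 720, 0, 0.
g_2(k) for k = 0…8: 1, -2, 4, -8, 16, -32, 64, -128, 256.
c_8 = Σ_k C(8,k)·g_1(k)·g_2(8−k) = 1·1·256 + 8·6·(-128) + 28·30·64 + 56·120·(-32) + 70·360·16 + 56·720·(-8) + 28·720·4 = 256 − 6144 + 53760 − 215040 + 403200 − 322560 + 80640 = -5888.

-5888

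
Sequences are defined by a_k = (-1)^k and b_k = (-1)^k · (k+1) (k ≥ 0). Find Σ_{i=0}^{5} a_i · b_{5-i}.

This is [x^5] in the product of the two ordinary generating functions.
Σ = 1·(-6) − 1·5 + 1·(-4) − 1·3 + 1·(-2) − 1·1 = -21.

-21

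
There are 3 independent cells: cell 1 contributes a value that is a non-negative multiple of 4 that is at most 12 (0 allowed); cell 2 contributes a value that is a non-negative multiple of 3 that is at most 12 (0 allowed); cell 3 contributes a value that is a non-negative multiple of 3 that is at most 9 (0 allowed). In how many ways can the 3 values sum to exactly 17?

The generating function for the choices is (1 + t^4 + t^8 + t^12)·(1 + t^3 + t^6 + t^9 + t^12)·(1 + t^3 + t^6 + t^9); the count is [t^17].
(1 + t^4 + t^8 + t^12) has coefficients 1,0,0,0,1,0,0,0,1,0,0,0,1 for degrees 0…12.
(1 + t^3 + t^6 + t^9 + t^12) has coefficients 1,0,0,1,0,0,1,0,0,1,0,0,1,0,0,0,0,0 for degrees 0…17.
Finally multiplying by (1 + t^3 + t^6 + t^9), the product of all factors after the first has coefficients 1,0,0,2,0,0,3,0,0,4,0,0,4,0,0,3,0,0 for degrees 0…17.
[t^17] = 1·0 + 1·0 + 1·4 + 1·0 = 4.

4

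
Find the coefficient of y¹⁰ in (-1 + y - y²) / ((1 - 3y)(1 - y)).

The denominator gives the recurrence a_n = 4a_(n−1) − 3a_(n−2) for n ≥ 3; the numerator fixes a_0 = -1, a_1 = -3, a_2 = -10.
Iterating: -1, -3, -10, -31, -94, -283, -850, -2551, -7654, -22963, -68890, so a_10 = -68890.

-68890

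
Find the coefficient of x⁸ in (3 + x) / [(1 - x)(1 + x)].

3

The denominator gives the recurrence a_n = a_(n−2) for n ≥ 2; the numerator fixes a_0 = 3, a_1 = 1.
Iterating: 3, 1, 3, 1, 3, 1, 3, 1, 3, so a_8 = 3.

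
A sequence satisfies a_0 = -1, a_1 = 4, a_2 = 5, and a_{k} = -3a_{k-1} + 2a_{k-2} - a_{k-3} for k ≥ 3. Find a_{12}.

The ordinary generating function has denominator 1 + 3q - 2q^2 + q^3.
Iterating the recurrence: a_0,…,a_{12} = -1, 4, 5, -6, 24, -89, 321, -1165, 4226, -15329, 55604, -201696, 731625.

731625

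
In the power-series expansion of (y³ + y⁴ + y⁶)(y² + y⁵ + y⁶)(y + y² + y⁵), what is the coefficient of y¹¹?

(y³ + y⁴ + y⁶) has coefficients 0,0,0,1,1,0,1 for degrees 0…6.
(y² + y⁵ + y⁶) has coefficients 0,0,1,0,0,1,1,0,0,0,0,0 for degrees 0…11.
Finally multiplying by (y + y² + y⁵), the product of all factors after the first has coefficients 0,0,0,1,1,0,1,3,1,0,1,1 for degrees 0…11.
[y¹¹] = 1·1 + 1·3 + 1·0 = 4.

4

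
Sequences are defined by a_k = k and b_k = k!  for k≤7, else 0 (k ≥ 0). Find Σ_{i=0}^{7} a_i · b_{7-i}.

The convolution is the t^7 coefficient of A(t)B(t).
Σ = 0·5040 + 1·720 + 2·120 + 3·24 + 4·6 + 5·2 + 6·1 + 7·1 = 1079.

1079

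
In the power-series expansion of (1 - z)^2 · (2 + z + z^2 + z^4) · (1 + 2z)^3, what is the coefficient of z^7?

-2

(1 - z)^2 has coefficients 1,-2,1 for degrees 0…2.
(2 + z + z^2 + z^4) has coefficients 2,1,1,0,1,0,0,0 for degrees 0…7.
Finally multiplying by (1 + 2z)^3, the product of all factors after the first has coefficients 2,13,31,34,21,14,12,8 for degrees 0…7.
[z^7] = 1·8 − 2·12 + 1·14 = -2.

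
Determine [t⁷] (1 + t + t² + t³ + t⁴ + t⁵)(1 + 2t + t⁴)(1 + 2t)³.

(1 + t + t² + t³ + t⁴ + t⁵) has coefficients 1,1,1,1,1,1 for degrees 0…5.
(1 + 2t + t⁴) has coefficients 1,2,0,0,1,0,0,0 for degrees 0…7.
Finally multiplying by (1 + 2t)³, the product of all factors after the first has coefficients 1,8,24,32,17,6,12,8 for degrees 0…7.
[t⁷] = 1·8 + 1·12 + 1·6 + 1·17 + 1·32 + 1·24 = 99.

99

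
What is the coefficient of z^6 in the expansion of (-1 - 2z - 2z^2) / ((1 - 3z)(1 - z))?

The denominator gives the recurrence a_n = 4a_(n−1) − 3a_(n−2) for n ≥ 3; the numerator fixes a_0 = -1, a_1 = -6, a_2 = -23.
Iterating: -1, -6, -23, -74, -227, -686, -2063, so a_6 = -2063.

-2063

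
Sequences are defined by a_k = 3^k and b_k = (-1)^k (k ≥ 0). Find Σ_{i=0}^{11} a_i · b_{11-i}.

132860

The convolution is the x^11 coefficient of A(x)B(x).
Σ = 1·(-1) + 3·1 + 9·(-1) + 27·1 + 81·(-1) + 243·1 + 729·(-1) + 2187·1 + 6561·(-1) + 19683·1 + 59049·(-1) + 177147·1 = 132860.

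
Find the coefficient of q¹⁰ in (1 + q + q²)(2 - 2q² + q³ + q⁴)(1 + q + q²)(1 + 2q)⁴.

(1 + q + q²) has coefficients 1,1,1 for degrees 0…2.
(2 - 2q² + q³ + q⁴) has coefficients 2,0,-2,1,1,0,0,0,0,0,0 for degrees 0…10.
Multiplying by (1 + q + q²) gives running coefficients 2,2,0,-1,0,2,1,0,0,0,0 for degrees 0…10.
Finally multiplying by (1 + 2q)⁴, the product of all factors after the first has coefficients 2,18,64,111,88,10,-15,40,88,64,16 for degrees 0…10.
[q¹⁰] = 1·16 + 1·64 + 1·88 = 168.

168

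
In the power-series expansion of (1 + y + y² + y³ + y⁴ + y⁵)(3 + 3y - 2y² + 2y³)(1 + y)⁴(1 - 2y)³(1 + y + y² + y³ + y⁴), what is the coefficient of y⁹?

-107

(1 + y + y² + y³ + y⁴ + y⁵) has coefficients 1,1,1,1,1,1 for degrees 0…5.
(3 + 3y - 2y² + 2y³) has coefficients 3,3,-2,2,0,0,0,0,0,0 for degrees 0…9.
Multiplying by (1 + y)⁴ gives running coefficients 3,15,28,24,11,7,6,2,0,0 for degrees 0…9.
Multiplying by (1 - 2y)³ gives running coefficients 3,-3,-26,12,83,5,-96,-38,4,-24 for degrees 0…9.
Finally multiplying by (1 + y + y² + y³ + y⁴), the product of all factors after the first has coefficients 3,0,-26,-14,69,71,-22,-34,-42,-149 for degrees 0…9.
[y⁹] = 1·(-149) + 1·(-42) + 1·(-34) + 1·(-22) + 1·71 + 1·69 = -107.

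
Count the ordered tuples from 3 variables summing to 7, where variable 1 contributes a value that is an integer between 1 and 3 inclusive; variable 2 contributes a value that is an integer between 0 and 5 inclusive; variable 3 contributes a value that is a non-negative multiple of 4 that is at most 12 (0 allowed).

The generating function for the choices is (t + t² + t³)·(1 + t + t² + t³ + t⁴ + t⁵)·(1 + t⁴ + t⁸ + t¹²); the count is [t⁷].
(t + t² + t³) has coefficients 0,1,1,1 for degrees 0…3.
(1 + t + t² + t³ + t⁴ + t⁵) has coefficients 1,1,1,1,1,1,0,0 for degrees 0…7.
Finally multiplying by (1 + t⁴ + t⁸ + t¹²), the product of all factors after the first has coefficients 1,1,1,1,2,2,1,1 for degrees 0…7.
[t⁷] = 1·1 + 1·2 + 1·2 = 5.

5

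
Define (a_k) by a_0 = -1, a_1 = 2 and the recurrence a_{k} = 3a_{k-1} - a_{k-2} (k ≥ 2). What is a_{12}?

The ordinary generating function has denominator 1 - 3x + x^2.
Iterating the recurrence: a_0,…,a_{12} = -1, 2, 7, 19, 50, 131, 343, 898, 2351, 6155, 16114, 42187, 110447.

110447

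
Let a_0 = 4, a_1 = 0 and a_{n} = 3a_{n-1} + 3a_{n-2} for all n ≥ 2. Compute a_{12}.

6091524

The ordinary generating function has denominator 1 - 3q - 3q^2.
Iterating the recurrence: a_0,…,a_{12} = 4, 0, 12, 36, 144, 540, 2052, 7776, 29484, 111780, 423792, 1606716, 6091524.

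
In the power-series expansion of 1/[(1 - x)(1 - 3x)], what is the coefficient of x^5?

Partial fractions give a closed form: a_n = (-1/2)·1^n + (3/2)·3^n.
At n = 5: a_5 = 364.

364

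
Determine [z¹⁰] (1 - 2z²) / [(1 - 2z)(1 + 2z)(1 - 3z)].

Partial fractions give a closed form: a_n = (-1/2)·2^n + (1/10)·(-2)^n + (7/5)·3^n.
At n = 10: a_10 = 82259.

82259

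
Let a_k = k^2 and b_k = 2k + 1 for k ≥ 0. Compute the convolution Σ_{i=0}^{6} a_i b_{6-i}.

This is [x^6] in the product of the two ordinary generating functions.
Σ = 0·13 + 1·11 + 4·9 + 9·7 + 16·5 + 25·3 + 36·1 = 301.

301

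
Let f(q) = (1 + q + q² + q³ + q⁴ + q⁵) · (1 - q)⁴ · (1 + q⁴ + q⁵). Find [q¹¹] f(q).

2

(1 + q + q² + q³ + q⁴ + q⁵) has coefficients 1,1,1,1,1,1 for degrees 0…5.
(1 - q)⁴ has coefficients 1,-4,6,-4,1,0,0,0,0,0,0,0 for degrees 0…11.
Finally multiplying by (1 + q⁴ + q⁵), the product of all factors after the first has coefficients 1,-4,6,-4,2,-3,2,2,-3,1,0,0 for degrees 0…11.
[q¹¹] = 1·0 + 1·0 + 1·1 + 1·(-3) + 1·2 + 1·2 = 2.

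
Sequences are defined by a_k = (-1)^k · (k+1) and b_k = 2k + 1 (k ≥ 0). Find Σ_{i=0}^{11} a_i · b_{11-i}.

6

Write out a_i and b_{11-i} for i = 0,…,11 and sum the products.
Σ = 1·23 − 2·21 + 3·19 − 4·17 + 5·15 − 6·13 + 7·11 − 8·9 + 9·7 − 10·5 + 11·3 − 12·1 = 6.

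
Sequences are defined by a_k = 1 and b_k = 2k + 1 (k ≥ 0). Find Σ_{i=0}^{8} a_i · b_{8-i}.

81

This is [x^8] in the product of the two ordinary generating functions.
Σ = 1·17 + 1·15 + 1·13 + 1·11 + 1·9 + 1·7 + 1·5 + 1·3 + 1·1 = 81.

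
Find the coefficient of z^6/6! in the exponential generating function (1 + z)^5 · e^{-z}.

151

The EGF product rule gives c_6 = Σ_{k_1+k_2=6} C(6; k_1,k_2) · ∏ g_i(k_i), where (1+z)^5 gives the falling factorial (5)_k; e^{-z} gives (-1)^k.
g_1(k) for k = 0…6: 1, 5, 20, 60, 120, 120, 0.
g_2(k) for k = 0…6: 1, -1, 1, -1, 1, -1, 1.
c_6 = Σ_k C(6,k)·g_1(k)·g_2(6−k) = 1·1·1 + 6·5·(-1) + 15·20·1 + 20·60·(-1) + 15·120·1 + 6·120·(-1) = 1 − 30 + 300 − 1200 + 1800 − 720 = 151.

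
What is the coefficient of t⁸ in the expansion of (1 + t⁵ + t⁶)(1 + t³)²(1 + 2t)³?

(1 + t⁵ + t⁶) has coefficients 1,0,0,0,0,1,1 for degrees 0…6.
(1 + t³)² has coefficients 1,0,0,2,0,0,1,0,0 for degrees 0…8.
Finally multiplying by (1 + 2t)³, the product of all factors after the first has coefficients 1,6,12,10,12,24,17,6,12 for degrees 0…8.
[t⁸] = 1·12 + 1·10 + 1·12 = 34.

34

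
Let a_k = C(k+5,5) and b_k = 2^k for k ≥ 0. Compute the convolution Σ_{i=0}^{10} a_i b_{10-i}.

This is [x^10] in the product of the two ordinary generating functions.
Σ = 1·1024 + 6·512 + 21·256 + 56·128 + 126·64 + 252·32 + 462·16 + 792·8 + 1287·4 + 2002·2 + 3003·1 = 58651.

58651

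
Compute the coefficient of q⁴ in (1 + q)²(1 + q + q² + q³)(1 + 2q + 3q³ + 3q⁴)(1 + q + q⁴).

39

(1 + q)² has coefficients 1,2,1 for degrees 0…2.
(1 + q + q² + q³) has coefficients 1,1,1,1,0 for degrees 0…4.
Multiplying by (1 + 2q + 3q³ + 3q⁴) gives running coefficients 1,3,3,6,8 for degrees 0…4.
Finally multiplying by (1 + q + q⁴), the product of all factors after the first has coefficients 1,4,6,9,15 for degrees 0…4.
[q⁴] = 1·15 + 2·9 + 1·6 = 39.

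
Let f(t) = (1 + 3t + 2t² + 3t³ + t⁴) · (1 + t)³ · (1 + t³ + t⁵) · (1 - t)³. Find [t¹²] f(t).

3

(1 + 3t + 2t² + 3t³ + t⁴) has coefficients 1,3,2,3,1 for degrees 0…4.
(1 + t)³ has coefficients 1,3,3,1,0,0,0,0,0,0,0,0,0 for degrees 0…12.
Multiplying by (1 + t³ + t⁵) gives running coefficients 1,3,3,2,3,4,4,3,1,0,0,0,0 for degrees 0…12.
Finally multiplying by (1 - t)³, the product of all factors after the first has coefficients 1,0,-3,1,3,-2,-1,0,0,2,0,-1,0 for degrees 0…12.
[t¹²] = 1·0 + 3·(-1) + 2·0 + 3·2 + 1·0 = 3.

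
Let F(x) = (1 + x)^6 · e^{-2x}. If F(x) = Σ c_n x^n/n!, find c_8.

-5888

The EGF product rule gives c_8 = Σ_{k_1+k_2=8} C(8; k_1,k_2) · ∏ g_i(k_i), where (1+x)^6 gives the falling factorial (6)_k; e^{-2x} gives (-2)^k.
g_1(k) for k = 0…8: 1, 6, 30, 120, 360, 720, 720, 0, 0.
g_2(k) for k = 0…8: 1, -2, 4, -8, 16, -32, 64, -128, 256.
c_8 = Σ_k C(8,k)·g_1(k)·g_2(8−k) = 1·1·256 + 8·6·(-128) + 28·30·64 + 56·120·(-32) + 70·360·16 + 56·720·(-8) + 28·720·4 = 256 − 6144 + 53760 − 215040 + 403200 − 322560 + 80640 = -5888.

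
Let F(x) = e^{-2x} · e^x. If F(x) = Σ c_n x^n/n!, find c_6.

1

The EGF product rule gives c_6 = Σ_{k_1+k_2=6} C(6; k_1,k_2) · ∏ g_i(k_i), where e^{-2x} gives (-2)^k; e^x gives (1)^k.
g_1(k) for k = 0…6: 1, -2, 4, -8, 16, -32, 64.
g_2(k) for k = 0…6: 1, 1, 1, 1, 1, 1, 1.
c_6 = Σ_k C(6,k)·g_1(k)·g_2(6−k) = 1·1·1 + 6·(-2)·1 + 15·4·1 + 20·(-8)·1 + 15·16·1 + 6·(-32)·1 + 1·64·1 = 1 − 12 + 60 − 160 + 240 − 192 + 64 = 1.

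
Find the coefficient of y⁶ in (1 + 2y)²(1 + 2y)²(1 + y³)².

65

(1 + 2y)² has coefficients 1,4,4 for degrees 0…2.
(1 + 2y)² has coefficients 1,4,4,0,0,0,0 for degrees 0…6.
Finally multiplying by (1 + y³)², the product of all factors after the first has coefficients 1,4,4,2,8,8,1 for degrees 0…6.
[y⁶] = 1·1 + 4·8 + 4·8 = 65.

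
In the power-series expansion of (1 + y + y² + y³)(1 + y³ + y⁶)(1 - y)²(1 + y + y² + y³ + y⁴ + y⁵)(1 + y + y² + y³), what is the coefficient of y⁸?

-1

(1 + y + y² + y³) has coefficients 1,1,1,1 for degrees 0…3.
(1 + y³ + y⁶) has coefficients 1,0,0,1,0,0,1,0,0 for degrees 0…8.
Multiplying by (1 - y)² gives running coefficients 1,-2,1,1,-2,1,1,-2,1 for degrees 0…8.
Multiplying by (1 + y + y² + y³ + y⁴ + y⁵) gives running coefficients 1,-1,0,1,-1,0,0,0,0 for degrees 0…8.
Finally multiplying by (1 + y + y² + y³), the product of all factors after the first has coefficients 1,0,0,1,-1,0,0,-1,0 for degrees 0…8.
[y⁸] = 1·0 + 1·(-1) + 1·0 + 1·0 = -1.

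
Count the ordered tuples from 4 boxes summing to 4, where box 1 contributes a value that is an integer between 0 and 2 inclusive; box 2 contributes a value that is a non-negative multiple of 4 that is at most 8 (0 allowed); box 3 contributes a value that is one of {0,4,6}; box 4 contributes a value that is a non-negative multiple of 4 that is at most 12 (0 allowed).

3

The generating function for the choices is (1 + q + q²)·(1 + q⁴ + q⁸)·(1 + q⁴ + q⁶)·(1 + q⁴ + q⁸ + q¹²); the count is [q⁴].
(1 + q + q²) has coefficients 1,1,1 for degrees 0…2.
(1 + q⁴ + q⁸) has coefficients 1,0,0,0,1 for degrees 0…4.
Multiplying by (1 + q⁴ + q⁶) gives running coefficients 1,0,0,0,2 for degrees 0…4.
Finally multiplying by (1 + q⁴ + q⁸ + q¹²), the product of all factors after the first has coefficients 1,0,0,0,3 for degrees 0…4.
[q⁴] = 1·3 + 1·0 + 1·0 = 3.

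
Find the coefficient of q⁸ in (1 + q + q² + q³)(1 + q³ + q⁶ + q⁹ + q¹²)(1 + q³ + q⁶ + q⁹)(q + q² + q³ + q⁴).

12

(1 + q + q² + q³) has coefficients 1,1,1,1 for degrees 0…3.
(1 + q³ + q⁶ + q⁹ + q¹²) has coefficients 1,0,0,1,0,0,1,0,0 for degrees 0…8.
Multiplying by (1 + q³ + q⁶ + q⁹) gives running coefficients 1,0,0,2,0,0,3,0,0 for degrees 0…8.
Finally multiplying by (q + q² + q³ + q⁴), the product of all factors after the first has coefficients 0,1,1,1,3,2,2,5,3 for degrees 0…8.
[q⁸] = 1·3 + 1·5 + 1·2 + 1·2 = 12.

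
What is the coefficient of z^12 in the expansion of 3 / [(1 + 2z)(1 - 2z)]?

Partial fractions give a closed form: a_n = (3/2)·(-2)^n + (3/2)·2^n.
At n = 12: a_12 = 12288.

12288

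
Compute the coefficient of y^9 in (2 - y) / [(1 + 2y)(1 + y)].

The denominator gives the recurrence a_n = −3a_(n−1) − 2a_(n−2) for n ≥ 2; the numerator fixes a_0 = 2, a_1 = -7.
Iterating: 2, -7, 17, -37, 77, -157, 317, -637, 1277, -2557, so a_9 = -2557.

-2557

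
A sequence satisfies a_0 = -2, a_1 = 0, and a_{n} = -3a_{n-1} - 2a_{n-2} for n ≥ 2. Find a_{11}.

The ordinary generating function has denominator 1 + 3z + 2z^2.
Iterating the recurrence: a_0,…,a_{11} = -2, 0, 4, -12, 28, -60, 124, -252, 508, -1020, 2044, -4092.

-4092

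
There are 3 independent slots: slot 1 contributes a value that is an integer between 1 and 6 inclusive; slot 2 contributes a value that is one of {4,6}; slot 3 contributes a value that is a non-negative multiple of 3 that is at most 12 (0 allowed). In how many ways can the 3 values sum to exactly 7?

2

The generating function for the choices is (q + q² + q³ + q⁴ + q⁵ + q⁶)·(q⁴ + q⁶)·(1 + q³ + q⁶ + q⁹ + q¹²); the count is [q⁷].
(q + q² + q³ + q⁴ + q⁵ + q⁶) has coefficients 0,1,1,1,1,1,1 for degrees 0…6.
(q⁴ + q⁶) has coefficients 0,0,0,0,1,0,1,0 for degrees 0…7.
Finally multiplying by (1 + q³ + q⁶ + q⁹ + q¹²), the product of all factors after the first has coefficients 0,0,0,0,1,0,1,1 for degrees 0…7.
[q⁷] = 1·1 + 1·0 + 1·1 + 1·0 + 1·0 + 1·0 = 2.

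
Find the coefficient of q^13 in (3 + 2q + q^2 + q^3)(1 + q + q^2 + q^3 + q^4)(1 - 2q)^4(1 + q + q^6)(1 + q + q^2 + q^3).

22

(3 + 2q + q^2 + q^3) has coefficients 3,2,1,1 for degrees 0…3.
(1 + q + q^2 + q^3 + q^4) has coefficients 1,1,1,1,1,0,0,0,0,0,0,0,0,0 for degrees 0…13.
Multiplying by (1 - 2q)^4 gives running coefficients 1,-7,17,-15,1,0,8,-16,16,0,0,0,0,0 for degrees 0…13.
Multiplying by (1 + q + q^6) gives running coefficients 1,-6,10,2,-14,1,9,-15,17,1,1,0,8,-16 for degrees 0…13.
Finally multiplying by (1 + q + q^2 + q^3), the product of all factors after the first has coefficients 1,-5,5,7,-8,-1,-2,-19,12,12,4,19,10,-7 for degrees 0…13.
[q^13] = 3·(-7) + 2·10 + 1·19 + 1·4 = 22.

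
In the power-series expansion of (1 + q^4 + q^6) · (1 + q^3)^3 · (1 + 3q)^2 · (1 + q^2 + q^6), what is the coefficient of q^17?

(1 + q^4 + q^6) has coefficients 1,0,0,0,1,0,1 for degrees 0…6.
(1 + q^3)^3 has coefficients 1,0,0,3,0,0,3,0,0,1,0,0,0,0,0,0,0,0 for degrees 0…17.
Multiplying by (1 + 3q)^2 gives running coefficients 1,6,9,3,18,27,3,18,27,1,6,9,0,0,0,0,0,0 for degrees 0…17.
Finally multiplying by (1 + q^2 + q^6), the product of all factors after the first has coefficients 1,6,10,9,27,30,22,51,39,22,51,37,9,27,27,1,6,9 for degrees 0…17.
[q^17] = 1·9 + 1·27 + 1·37 = 73.

73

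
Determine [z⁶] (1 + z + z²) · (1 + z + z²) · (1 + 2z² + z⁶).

(1 + z + z²) has coefficients 1,1,1 for degrees 0…2.
(1 + z + z²) has coefficients 1,1,1,0,0,0,0 for degrees 0…6.
Finally multiplying by (1 + 2z² + z⁶), the product of all factors after the first has coefficients 1,1,3,2,2,0,1 for degrees 0…6.
[z⁶] = 1·1 + 1·0 + 1·2 = 3.

3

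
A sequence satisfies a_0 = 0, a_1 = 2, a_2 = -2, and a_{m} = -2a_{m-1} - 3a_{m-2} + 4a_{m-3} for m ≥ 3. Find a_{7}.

The ordinary generating function has denominator 1 + 2x + 3x^2 - 4x^3.
Iterating the recurrence: a_0,…,a_{7} = 0, 2, -2, -2, 18, -38, 14, 158.

158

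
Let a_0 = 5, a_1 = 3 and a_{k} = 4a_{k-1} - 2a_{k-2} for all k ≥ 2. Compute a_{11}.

The ordinary generating function has denominator 1 - 4y + 2y^2.
Iterating the recurrence: a_0,…,a_{11} = 5, 3, 2, 2, 4, 12, 40, 136, 464, 1584, 5408, 18464.

18464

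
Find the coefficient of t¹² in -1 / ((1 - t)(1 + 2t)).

Partial fractions give a closed form: a_n = (-1/3)·1^n + (-2/3)·(-2)^n.
At n = 12: a_12 = -2731.

-2731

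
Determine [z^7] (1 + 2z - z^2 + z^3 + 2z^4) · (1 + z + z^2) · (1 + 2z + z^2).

7

(1 + 2z - z^2 + z^3 + 2z^4) has coefficients 1,2,-1,1,2 for degrees 0…4.
(1 + z + z^2) has coefficients 1,1,1,0,0,0,0,0 for degrees 0…7.
Finally multiplying by (1 + 2z + z^2), the product of all factors after the first has coefficients 1,3,4,3,1,0,0,0 for degrees 0…7.
[z^7] = 1·0 + 2·0 − 1·0 + 1·1 + 2·3 = 7.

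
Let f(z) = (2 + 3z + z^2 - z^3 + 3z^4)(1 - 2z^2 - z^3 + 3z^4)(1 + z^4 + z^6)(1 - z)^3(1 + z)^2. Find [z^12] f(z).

(2 + 3z + z^2 - z^3 + 3z^4) has coefficients 2,3,1,-1,3 for degrees 0…4.
(1 - 2z^2 - z^3 + 3z^4) has coefficients 1,0,-2,-1,3,0,0,0,0,0,0,0,0 for degrees 0…12.
Multiplying by (1 + z^4 + z^6) gives running coefficients 1,0,-2,-1,4,0,-1,-1,1,-1,3,0,0 for degrees 0…12.
Multiplying by (1 - z)^3 gives running coefficients 1,-3,1,4,1,-13,12,-2,1,-6,10,-13,10 for degrees 0…12.
Finally multiplying by (1 + z)^2, the product of all factors after the first has coefficients 1,-1,-4,3,10,-7,-13,9,9,-6,-1,1,-6 for degrees 0…12.
[z^12] = 2·(-6) + 3·1 + 1·(-1) − 1·(-6) + 3·9 = 23.

23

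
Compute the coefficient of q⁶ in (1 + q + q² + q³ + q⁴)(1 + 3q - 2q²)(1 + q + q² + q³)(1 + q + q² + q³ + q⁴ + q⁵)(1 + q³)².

(1 + q + q² + q³ + q⁴) has coefficients 1,1,1,1,1 for degrees 0…4.
(1 + 3q - 2q²) has coefficients 1,3,-2,0,0,0,0 for degrees 0…6.
Multiplying by (1 + q + q² + q³) gives running coefficients 1,4,2,2,1,-2,0 for degrees 0…6.
Multiplying by (1 + q + q² + q³ + q⁴ + q⁵) gives running coefficients 1,5,7,9,10,8,7 for degrees 0…6.
Finally multiplying by (1 + q³)², the product of all factors after the first has coefficients 1,5,7,11,20,22,26 for degrees 0…6.
[q⁶] = 1·26 + 1·22 + 1·20 + 1·11 + 1·7 = 86.

86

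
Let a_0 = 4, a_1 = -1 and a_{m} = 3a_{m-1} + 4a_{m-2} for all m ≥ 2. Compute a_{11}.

2516579

The ordinary generating function has denominator 1 - 3z - 4z^2.
Iterating the recurrence: a_0,…,a_{11} = 4, -1, 13, 35, 157, 611, 2461, 9827, 39325, 157283, 629149, 2516579.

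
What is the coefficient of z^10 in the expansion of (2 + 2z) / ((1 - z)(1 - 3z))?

Partial fractions give a closed form: a_n = (-2)·1^n + (4)·3^n.
At n = 10: a_10 = 236194.

236194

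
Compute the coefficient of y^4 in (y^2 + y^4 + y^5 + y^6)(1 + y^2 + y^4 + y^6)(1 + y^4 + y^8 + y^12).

2

(y^2 + y^4 + y^5 + y^6) has coefficients 0,0,1,0,1 for degrees 0…4.
(1 + y^2 + y^4 + y^6) has coefficients 1,0,1,0,1 for degrees 0…4.
Finally multiplying by (1 + y^4 + y^8 + y^12), the product of all factors after the first has coefficients 1,0,1,0,2 for degrees 0…4.
[y^4] = 1·1 + 1·1 = 2.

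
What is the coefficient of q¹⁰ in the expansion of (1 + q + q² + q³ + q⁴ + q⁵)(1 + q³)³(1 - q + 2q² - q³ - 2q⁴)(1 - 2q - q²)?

(1 + q + q² + q³ + q⁴ + q⁵) has coefficients 1,1,1,1,1,1 for degrees 0…5.
(1 + q³)³ has coefficients 1,0,0,3,0,0,3,0,0,1,0 for degrees 0…10.
Multiplying by (1 - q + 2q² - q³ - 2q⁴) gives running coefficients 1,-1,2,2,-5,6,0,-9,6,-2,-7 for degrees 0…10.
Finally multiplying by (1 - 2q - q²), the product of all factors after the first has coefficients 1,-3,3,-1,-11,14,-7,-15,24,-5,-9 for degrees 0…10.
[q¹⁰] = 1·(-9) + 1·(-5) + 1·24 + 1·(-15) + 1·(-7) + 1·14 = 2.

2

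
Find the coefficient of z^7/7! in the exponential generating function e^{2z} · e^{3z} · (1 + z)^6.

7306325

The EGF product rule gives c_7 = Σ_{k_1+k_2+k_3=7} C(7; k_1,k_2,k_3) · ∏ g_i(k_i), where e^{2z} gives (2)^k; e^{3z} gives (3)^k; (1+z)^6 gives the falling factorial (6)_k.
g_1(k) for k = 0…7: 1, 2, 4, 8, 16, 32, 64, 128.
g_2(k) for k = 0…7: 1, 3, 9, 27, 81, 243, 729, 2187.
g_3(k) for k = 0…7: 1, 6, 30, 120, 360, 720, 720, 0.
First combine the last two factors: h(k) = Σ_j C(k,j)·g_2(j)·g_3(k−j) for k = 0…7: 1, 9, 75, 579, 4149, 27693, 173007, 1017495.
c_7 = Σ_k C(7,k)·g_1(k)·h(7−k) = 1·1·1017495 + 7·2·173007 + 21·4·27693 + 35·8·4149 + 35·16·579 + 21·32·75 + 7·64·9 + 1·128·1 = 1017495 + 2422098 + 2326212 + 1161720 + 324240 + 50400 + 4032 + 128 = 7306325.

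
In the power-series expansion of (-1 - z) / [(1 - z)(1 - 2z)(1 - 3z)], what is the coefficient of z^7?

-12355

Partial fractions give a closed form: a_n = (-1)·1^n + (6)·2^n + (-6)·3^n.
At n = 7: a_7 = -12355.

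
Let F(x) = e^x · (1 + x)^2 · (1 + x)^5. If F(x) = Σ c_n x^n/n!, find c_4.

1961

The EGF product rule gives c_4 = Σ_{k_1+k_2+k_3=4} C(4; k_1,k_2,k_3) · ∏ g_i(k_i), where e^x gives (1)^k; (1+x)^2 gives the falling factorial (2)_k; (1+x)^5 gives the falling factorial (5)_k.
g_1(k) for k = 0…4: 1, 1, 1, 1, 1.
g_2(k) for k = 0…4: 1, 2, 2, 0, 0.
g_3(k) for k = 0…4: 1, 5, 20, 60, 120.
First combine the last two factors: h(k) = Σ_j C(k,j)·g_2(j)·g_3(k−j) for k = 0…4: 1, 7, 42, 210, 840.
c_4 = Σ_k C(4,k)·g_1(k)·h(4−k) = 1·1·840 + 4·1·210 + 6·1·42 + 4·1·7 + 1·1·1 = 840 + 840 + 252 + 28 + 1 = 1961.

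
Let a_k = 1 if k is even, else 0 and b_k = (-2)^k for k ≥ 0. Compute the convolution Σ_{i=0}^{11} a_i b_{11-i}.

-2730

This is [x^11] in the product of the two ordinary generating functions.
Σ = 1·(-2048) + 0·1024 + 1·(-512) + 0·256 + 1·(-128) + 0·64 + 1·(-32) + 0·16 + 1·(-8) + 0·4 + 1·(-2) + 0·1 = -2730.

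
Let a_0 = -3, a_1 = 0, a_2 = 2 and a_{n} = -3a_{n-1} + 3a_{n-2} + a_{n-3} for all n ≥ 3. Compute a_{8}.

The ordinary generating function has denominator 1 + 3x - 3x^2 - x^3.
Iterating the recurrence: a_0,…,a_{8} = -3, 0, 2, -9, 33, -124, 462, -1725, 6437.

6437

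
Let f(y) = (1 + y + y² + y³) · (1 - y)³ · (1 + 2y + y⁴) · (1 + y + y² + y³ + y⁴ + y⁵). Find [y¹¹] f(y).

2

(1 + y + y² + y³) has coefficients 1,1,1,1 for degrees 0…3.
(1 - y)³ has coefficients 1,-3,3,-1,0,0,0,0,0,0,0,0 for degrees 0…11.
Multiplying by (1 + 2y + y⁴) gives running coefficients 1,-1,-3,5,-1,-3,3,-1,0,0,0,0 for degrees 0…11.
Finally multiplying by (1 + y + y² + y³ + y⁴ + y⁵), the product of all factors after the first has coefficients 1,0,-3,2,1,-2,0,0,3,-2,-1,2 for degrees 0…11.
[y¹¹] = 1·2 + 1·(-1) + 1·(-2) + 1·3 = 2.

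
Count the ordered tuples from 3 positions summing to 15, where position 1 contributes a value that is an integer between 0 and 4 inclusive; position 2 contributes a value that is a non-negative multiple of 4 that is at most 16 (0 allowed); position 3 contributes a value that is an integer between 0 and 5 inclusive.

The generating function for the choices is (1 + z + z² + z³ + z⁴)·(1 + z⁴ + z⁸ + z¹² + z¹⁶)·(1 + z + z² + z³ + z⁴ + z⁵); the count is [z¹⁵].
(1 + z + z² + z³ + z⁴) has coefficients 1,1,1,1,1 for degrees 0…4.
(1 + z⁴ + z⁸ + z¹² + z¹⁶) has coefficients 1,0,0,0,1,0,0,0,1,0,0,0,1,0,0,0 for degrees 0…15.
Finally multiplying by (1 + z + z² + z³ + z⁴ + z⁵), the product of all factors after the first has coefficients 1,1,1,1,2,2,1,1,2,2,1,1,2,2,1,1 for degrees 0…15.
[z¹⁵] = 1·1 + 1·1 + 1·2 + 1·2 + 1·1 = 7.

7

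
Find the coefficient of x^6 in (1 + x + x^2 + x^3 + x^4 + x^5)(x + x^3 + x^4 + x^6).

(1 + x + x^2 + x^3 + x^4 + x^5) has coefficients 1,1,1,1,1,1 for degrees 0…5.
(x + x^3 + x^4 + x^6) has coefficients 0,1,0,1,1,0,1 for degrees 0…6.
[x^6] = 1·1 + 1·0 + 1·1 + 1·1 + 1·0 + 1·1 = 4.

4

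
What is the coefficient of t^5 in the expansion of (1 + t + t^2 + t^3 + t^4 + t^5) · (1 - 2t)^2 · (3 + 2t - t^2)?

4

(1 + t + t^2 + t^3 + t^4 + t^5) has coefficients 1,1,1,1,1,1 for degrees 0…5.
(1 - 2t)^2 has coefficients 1,-4,4,0,0,0 for degrees 0…5.
Finally multiplying by (3 + 2t - t^2), the product of all factors after the first has coefficients 3,-10,3,12,-4,0 for degrees 0…5.
[t^5] = 1·0 + 1·(-4) + 1·12 + 1·3 + 1·(-10) + 1·3 = 4.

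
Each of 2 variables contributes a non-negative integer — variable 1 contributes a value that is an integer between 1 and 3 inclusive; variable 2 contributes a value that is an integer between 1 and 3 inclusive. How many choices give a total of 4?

3

The generating function for the choices is (t + t² + t³)·(t + t² + t³); the count is [t⁴].
(t + t² + t³) has coefficients 0,1,1,1 for degrees 0…3.
(t + t² + t³) has coefficients 0,1,1,1,0 for degrees 0…4.
[t⁴] = 1·1 + 1·1 + 1·1 = 3.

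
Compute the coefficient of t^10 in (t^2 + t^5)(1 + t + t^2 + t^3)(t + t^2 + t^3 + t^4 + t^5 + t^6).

(t^2 + t^5) has coefficients 0,0,1,0,0,1 for degrees 0…5.
(1 + t + t^2 + t^3) has coefficients 1,1,1,1,0,0,0,0,0,0,0 for degrees 0…10.
Finally multiplying by (t + t^2 + t^3 + t^4 + t^5 + t^6), the product of all factors after the first has coefficients 0,1,2,3,4,4,4,3,2,1,0 for degrees 0…10.
[t^10] = 1·2 + 1·4 = 6.

6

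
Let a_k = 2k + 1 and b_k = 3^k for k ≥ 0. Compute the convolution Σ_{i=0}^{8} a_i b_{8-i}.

The convolution is the x^8 coefficient of A(x)B(x).
Σ = 1·6561 + 3·2187 + 5·729 + 7·243 + 9·81 + 11·27 + 13·9 + 15·3 + 17·1 = 19673.

19673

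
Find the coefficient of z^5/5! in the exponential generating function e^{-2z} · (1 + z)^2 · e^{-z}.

The EGF product rule gives c_5 = Σ_{k_1+k_2+k_3=5} C(5; k_1,k_2,k_3) · ∏ g_i(k_i), where e^{-2z} gives (-2)^k; (1+z)^2 gives the falling factorial (2)_k; e^{-z} gives (-1)^k.
g_1(k) for k = 0…5: 1, -2, 4, -8, 16, -32.
g_2(k) for k = 0…5: 1, 2, 2, 0, 0, 0.
g_3(k) for k = 0…5: 1, -1, 1, -1, 1, -1.
First combine the last two factors: h(k) = Σ_j C(k,j)·g_2(j)·g_3(k−j) for k = 0…5: 1, 1, -1, -1, 5, -11.
c_5 = Σ_k C(5,k)·g_1(k)·h(5−k) = 1·1·(-11) + 5·(-2)·5 + 10·4·(-1) + 10·(-8)·(-1) + 5·16·1 + 1·(-32)·1 = −11 − 50 − 40 + 80 + 80 − 32 = 27.

27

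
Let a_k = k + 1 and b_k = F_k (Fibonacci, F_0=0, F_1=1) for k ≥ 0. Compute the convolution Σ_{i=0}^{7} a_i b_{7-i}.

79

The convolution is the t^7 coefficient of A(t)B(t).
Σ = 1·13 + 2·8 + 3·5 + 4·3 + 5·2 + 6·1 + 7·1 + 8·0 = 79.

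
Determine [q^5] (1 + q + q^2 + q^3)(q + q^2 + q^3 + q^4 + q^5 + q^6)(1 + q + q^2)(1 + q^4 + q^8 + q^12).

(1 + q + q^2 + q^3) has coefficients 1,1,1,1 for degrees 0…3.
(q + q^2 + q^3 + q^4 + q^5 + q^6) has coefficients 0,1,1,1,1,1 for degrees 0…5.
Multiplying by (1 + q + q^2) gives running coefficients 0,1,2,3,3,3 for degrees 0…5.
Finally multiplying by (1 + q^4 + q^8 + q^12), the product of all factors after the first has coefficients 0,1,2,3,3,4 for degrees 0…5.
[q^5] = 1·4 + 1·3 + 1·3 + 1·2 = 12.

12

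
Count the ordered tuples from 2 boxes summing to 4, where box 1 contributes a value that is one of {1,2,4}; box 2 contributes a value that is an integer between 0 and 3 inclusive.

The generating function for the choices is (y + y² + y⁴)·(1 + y + y² + y³); the count is [y⁴].
(y + y² + y⁴) has coefficients 0,1,1,0,1 for degrees 0…4.
(1 + y + y² + y³) has coefficients 1,1,1,1,0 for degrees 0…4.
[y⁴] = 1·1 + 1·1 + 1·1 = 3.

3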